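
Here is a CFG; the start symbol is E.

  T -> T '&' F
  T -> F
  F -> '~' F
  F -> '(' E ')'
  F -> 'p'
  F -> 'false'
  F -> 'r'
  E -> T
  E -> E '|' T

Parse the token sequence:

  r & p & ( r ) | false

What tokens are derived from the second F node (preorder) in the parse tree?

p

[E [E [T [T [T [F r]] & [F p]] & [F ( [E [T [F r]]] )]]] | [T [F false]]]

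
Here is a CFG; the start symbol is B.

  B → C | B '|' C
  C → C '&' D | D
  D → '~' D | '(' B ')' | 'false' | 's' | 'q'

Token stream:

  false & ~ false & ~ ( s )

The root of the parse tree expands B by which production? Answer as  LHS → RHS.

B → C

[B [C [C [C [D false]] & [D ~ [D false]]] & [D ~ [D ( [B [C [D s]]] )]]]]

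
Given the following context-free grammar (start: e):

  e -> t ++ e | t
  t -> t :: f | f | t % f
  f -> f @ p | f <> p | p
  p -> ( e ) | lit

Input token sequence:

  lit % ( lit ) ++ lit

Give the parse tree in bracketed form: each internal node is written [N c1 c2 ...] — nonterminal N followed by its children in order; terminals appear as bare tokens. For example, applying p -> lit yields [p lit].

e
t ++ e
t % f ++ e
f % f ++ e
p % f ++ e
lit % f ++ e
lit % p ++ e
lit % ( e ) ++ e
lit % ( t ) ++ e
lit % ( f ) ++ e
lit % ( p ) ++ e
lit % ( lit ) ++ e
lit % ( lit ) ++ t
lit % ( lit ) ++ f
lit % ( lit ) ++ p
lit % ( lit ) ++ lit

[e [t [t [f [p lit]]] % [f [p ( [e [t [f [p lit]]]] )]]] ++ [e [t [f [p lit]]]]]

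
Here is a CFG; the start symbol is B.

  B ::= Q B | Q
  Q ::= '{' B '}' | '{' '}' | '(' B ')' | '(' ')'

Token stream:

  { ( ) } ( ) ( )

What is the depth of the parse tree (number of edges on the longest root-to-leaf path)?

[B [Q { [B [Q ( )]] }] [B [Q ( )] [B [Q ( )]]]]

4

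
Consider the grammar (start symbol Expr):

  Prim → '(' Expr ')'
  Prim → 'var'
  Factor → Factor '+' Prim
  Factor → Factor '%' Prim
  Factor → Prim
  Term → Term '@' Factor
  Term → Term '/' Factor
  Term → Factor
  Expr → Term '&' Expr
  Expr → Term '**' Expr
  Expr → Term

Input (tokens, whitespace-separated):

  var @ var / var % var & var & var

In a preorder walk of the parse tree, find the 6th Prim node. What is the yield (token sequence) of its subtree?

[Expr [Term [Term [Term [Factor [Prim var]]] @ [Factor [Prim var]]] / [Factor [Factor [Prim var]] % [Prim var]]] & [Expr [Term [Factor [Prim var]]] & [Expr [Term [Factor [Prim var]]]]]]

var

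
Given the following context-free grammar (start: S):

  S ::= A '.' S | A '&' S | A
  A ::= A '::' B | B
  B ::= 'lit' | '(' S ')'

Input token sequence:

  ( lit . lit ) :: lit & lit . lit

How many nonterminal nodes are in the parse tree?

[S [A [A [B ( [S [A [B lit]] . [S [A [B lit]]]] )]] :: [B lit]] & [S [A [B lit]] . [S [A [B lit]]]]]

17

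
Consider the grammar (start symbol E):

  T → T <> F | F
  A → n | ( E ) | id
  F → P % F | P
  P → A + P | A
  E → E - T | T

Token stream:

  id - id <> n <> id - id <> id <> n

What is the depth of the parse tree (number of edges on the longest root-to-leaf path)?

[E [E [E [T [F [P [A id]]]]] - [T [T [T [F [P [A id]]]] <> [F [P [A n]]]] <> [F [P [A id]]]]] - [T [T [T [F [P [A id]]]] <> [F [P [A id]]]] <> [F [P [A n]]]]]

8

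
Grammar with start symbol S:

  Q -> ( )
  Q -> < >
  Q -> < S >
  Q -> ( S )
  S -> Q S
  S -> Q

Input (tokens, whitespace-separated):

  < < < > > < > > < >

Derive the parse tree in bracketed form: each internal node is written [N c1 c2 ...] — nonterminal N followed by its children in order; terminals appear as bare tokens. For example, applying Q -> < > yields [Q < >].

[S [Q < [S [Q < [S [Q < >]] >] [S [Q < >]]] >] [S [Q < >]]]

S
Q S
< S > S
< Q S > S
< < S > S > S
< < Q > S > S
< < < > > S > S
< < < > > Q > S
< < < > > < > > S
< < < > > < > > Q
< < < > > < > > < >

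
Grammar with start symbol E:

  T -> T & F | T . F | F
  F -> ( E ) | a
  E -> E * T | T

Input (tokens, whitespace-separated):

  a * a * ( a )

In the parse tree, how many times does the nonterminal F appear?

4

[E [E [E [T [F a]]] * [T [F a]]] * [T [F ( [E [T [F a]]] )]]]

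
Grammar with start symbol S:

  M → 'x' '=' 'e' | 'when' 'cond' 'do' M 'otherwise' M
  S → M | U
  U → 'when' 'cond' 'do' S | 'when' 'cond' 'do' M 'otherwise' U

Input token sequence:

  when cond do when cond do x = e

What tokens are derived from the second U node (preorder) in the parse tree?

when cond do x = e

[S [U when cond do [S [U when cond do [S [M x = e]]]]]]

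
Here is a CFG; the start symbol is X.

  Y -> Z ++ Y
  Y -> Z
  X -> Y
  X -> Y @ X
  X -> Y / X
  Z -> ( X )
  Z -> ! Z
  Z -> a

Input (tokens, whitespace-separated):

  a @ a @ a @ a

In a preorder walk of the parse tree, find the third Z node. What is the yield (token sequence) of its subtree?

a

[X [Y [Z a]] @ [X [Y [Z a]] @ [X [Y [Z a]] @ [X [Y [Z a]]]]]]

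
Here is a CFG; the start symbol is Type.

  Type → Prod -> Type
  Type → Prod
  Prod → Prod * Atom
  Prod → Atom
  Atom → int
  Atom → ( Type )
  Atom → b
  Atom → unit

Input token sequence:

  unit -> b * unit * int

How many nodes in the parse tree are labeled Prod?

[Type [Prod [Atom unit]] -> [Type [Prod [Prod [Prod [Atom b]] * [Atom unit]] * [Atom int]]]]

4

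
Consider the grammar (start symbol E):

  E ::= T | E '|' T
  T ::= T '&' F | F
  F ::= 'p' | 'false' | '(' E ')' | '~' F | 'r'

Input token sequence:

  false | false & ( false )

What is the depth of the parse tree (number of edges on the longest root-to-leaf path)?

[E [E [T [F false]]] | [T [T [F false]] & [F ( [E [T [F false]]] )]]]

6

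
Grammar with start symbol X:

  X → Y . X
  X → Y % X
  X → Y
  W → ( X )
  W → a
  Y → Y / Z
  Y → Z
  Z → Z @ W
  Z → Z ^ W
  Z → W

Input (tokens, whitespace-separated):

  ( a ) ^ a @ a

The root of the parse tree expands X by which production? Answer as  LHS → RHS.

[X [Y [Z [Z [Z [W ( [X [Y [Z [W a]]]] )]] ^ [W a]] @ [W a]]]]

X → Y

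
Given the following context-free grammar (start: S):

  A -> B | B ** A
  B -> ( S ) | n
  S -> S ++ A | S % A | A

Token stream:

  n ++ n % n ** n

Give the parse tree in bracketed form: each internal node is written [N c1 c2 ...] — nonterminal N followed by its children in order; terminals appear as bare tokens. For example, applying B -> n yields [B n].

S
S % A
S ++ A % A
A ++ A % A
B ++ A % A
n ++ A % A
n ++ B % A
n ++ n % A
n ++ n % B ** A
n ++ n % n ** A
n ++ n % n ** B
n ++ n % n ** n

[S [S [S [A [B n]]] ++ [A [B n]]] % [A [B n] ** [A [B n]]]]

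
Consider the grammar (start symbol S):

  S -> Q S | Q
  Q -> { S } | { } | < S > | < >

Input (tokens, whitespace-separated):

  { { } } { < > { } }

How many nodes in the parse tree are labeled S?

[S [Q { [S [Q { }]] }] [S [Q { [S [Q < >] [S [Q { }]]] }]]]

5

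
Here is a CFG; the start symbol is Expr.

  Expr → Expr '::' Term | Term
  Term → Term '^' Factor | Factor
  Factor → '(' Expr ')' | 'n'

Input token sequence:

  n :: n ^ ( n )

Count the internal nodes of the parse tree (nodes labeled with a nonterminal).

11

[Expr [Expr [Term [Factor n]]] :: [Term [Term [Factor n]] ^ [Factor ( [Expr [Term [Factor n]]] )]]]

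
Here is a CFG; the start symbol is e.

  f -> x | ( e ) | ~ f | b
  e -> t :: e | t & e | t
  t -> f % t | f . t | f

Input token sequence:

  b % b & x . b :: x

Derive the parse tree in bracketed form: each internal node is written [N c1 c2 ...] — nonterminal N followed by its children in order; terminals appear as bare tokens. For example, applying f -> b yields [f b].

[e [t [f b] % [t [f b]]] & [e [t [f x] . [t [f b]]] :: [e [t [f x]]]]]

e
t & e
f % t & e
b % t & e
b % f & e
b % b & e
b % b & t :: e
b % b & f . t :: e
b % b & x . t :: e
b % b & x . f :: e
b % b & x . b :: e
b % b & x . b :: t
b % b & x . b :: f
b % b & x . b :: x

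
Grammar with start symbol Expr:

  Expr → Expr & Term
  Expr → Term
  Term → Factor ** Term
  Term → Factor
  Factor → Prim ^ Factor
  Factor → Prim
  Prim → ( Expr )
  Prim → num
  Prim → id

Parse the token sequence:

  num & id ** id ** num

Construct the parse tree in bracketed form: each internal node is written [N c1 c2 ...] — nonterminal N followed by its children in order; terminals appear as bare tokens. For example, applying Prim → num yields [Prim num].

Expr
Expr & Term
Term & Term
Factor & Term
Prim & Term
num & Term
num & Factor ** Term
num & Prim ** Term
num & id ** Term
num & id ** Factor ** Term
num & id ** Prim ** Term
num & id ** id ** Term
num & id ** id ** Factor
num & id ** id ** Prim
num & id ** id ** num

[Expr [Expr [Term [Factor [Prim num]]]] & [Term [Factor [Prim id]] ** [Term [Factor [Prim id]] ** [Term [Factor [Prim num]]]]]]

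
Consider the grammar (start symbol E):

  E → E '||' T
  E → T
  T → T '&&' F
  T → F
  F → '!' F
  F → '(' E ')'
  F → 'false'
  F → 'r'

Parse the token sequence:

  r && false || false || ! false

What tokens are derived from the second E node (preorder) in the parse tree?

[E [E [E [T [T [F r]] && [F false]]] || [T [F false]]] || [T [F ! [F false]]]]

r && false || false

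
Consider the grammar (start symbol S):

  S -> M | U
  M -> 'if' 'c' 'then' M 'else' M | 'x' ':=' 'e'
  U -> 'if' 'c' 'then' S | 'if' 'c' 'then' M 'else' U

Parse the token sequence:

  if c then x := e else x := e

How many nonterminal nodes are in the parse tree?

[S [M if c then [M x := e] else [M x := e]]]

4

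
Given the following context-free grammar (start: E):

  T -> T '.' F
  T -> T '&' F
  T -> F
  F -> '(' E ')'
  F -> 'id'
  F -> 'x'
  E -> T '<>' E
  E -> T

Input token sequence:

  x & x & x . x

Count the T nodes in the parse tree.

4

[E [T [T [T [T [F x]] & [F x]] & [F x]] . [F x]]]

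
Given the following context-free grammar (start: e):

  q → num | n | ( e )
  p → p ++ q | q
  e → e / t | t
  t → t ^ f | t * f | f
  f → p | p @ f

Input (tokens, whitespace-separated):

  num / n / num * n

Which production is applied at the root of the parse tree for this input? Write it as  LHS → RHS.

[e [e [e [t [f [p [q num]]]]] / [t [f [p [q n]]]]] / [t [t [f [p [q num]]]] * [f [p [q n]]]]]

e → e / t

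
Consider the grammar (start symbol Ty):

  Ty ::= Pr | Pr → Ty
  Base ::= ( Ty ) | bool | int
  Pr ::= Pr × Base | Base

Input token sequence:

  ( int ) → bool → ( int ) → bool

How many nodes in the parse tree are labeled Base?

6

[Ty [Pr [Base ( [Ty [Pr [Base int]]] )]] → [Ty [Pr [Base bool]] → [Ty [Pr [Base ( [Ty [Pr [Base int]]] )]] → [Ty [Pr [Base bool]]]]]]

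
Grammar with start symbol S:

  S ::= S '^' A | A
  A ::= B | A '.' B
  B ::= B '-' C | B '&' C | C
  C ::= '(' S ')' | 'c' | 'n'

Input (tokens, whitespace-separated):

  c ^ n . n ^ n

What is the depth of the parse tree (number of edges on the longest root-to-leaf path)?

[S [S [S [A [B [C c]]]] ^ [A [A [B [C n]]] . [B [C n]]]] ^ [A [B [C n]]]]

6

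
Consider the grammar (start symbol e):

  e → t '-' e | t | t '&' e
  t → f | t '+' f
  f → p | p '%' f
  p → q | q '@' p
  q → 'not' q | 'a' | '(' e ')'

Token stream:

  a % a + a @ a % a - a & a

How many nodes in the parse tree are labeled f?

6

[e [t [t [f [p [q a]] % [f [p [q a]]]]] + [f [p [q a] @ [p [q a]]] % [f [p [q a]]]]] - [e [t [f [p [q a]]]] & [e [t [f [p [q a]]]]]]]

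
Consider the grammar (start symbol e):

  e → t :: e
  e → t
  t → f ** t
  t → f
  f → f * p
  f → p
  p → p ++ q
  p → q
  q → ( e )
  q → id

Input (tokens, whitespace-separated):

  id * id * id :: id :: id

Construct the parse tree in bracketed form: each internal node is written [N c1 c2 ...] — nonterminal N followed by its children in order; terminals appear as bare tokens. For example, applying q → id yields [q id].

e
t :: e
f :: e
f * p :: e
f * p * p :: e
p * p * p :: e
q * p * p :: e
id * p * p :: e
id * q * p :: e
id * id * p :: e
id * id * q :: e
id * id * id :: e
id * id * id :: t :: e
id * id * id :: f :: e
id * id * id :: p :: e
id * id * id :: q :: e
id * id * id :: id :: e
id * id * id :: id :: t
id * id * id :: id :: f
id * id * id :: id :: p
id * id * id :: id :: q
id * id * id :: id :: id

[e [t [f [f [f [p [q id]]] * [p [q id]]] * [p [q id]]]] :: [e [t [f [p [q id]]]] :: [e [t [f [p [q id]]]]]]]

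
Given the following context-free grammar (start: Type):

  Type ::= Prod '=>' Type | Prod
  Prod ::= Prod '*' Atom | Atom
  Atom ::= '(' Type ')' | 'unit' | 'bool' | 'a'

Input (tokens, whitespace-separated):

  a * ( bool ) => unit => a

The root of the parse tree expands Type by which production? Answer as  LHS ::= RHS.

Type ::= Prod '=>' Type

[Type [Prod [Prod [Atom a]] * [Atom ( [Type [Prod [Atom bool]]] )]] => [Type [Prod [Atom unit]] => [Type [Prod [Atom a]]]]]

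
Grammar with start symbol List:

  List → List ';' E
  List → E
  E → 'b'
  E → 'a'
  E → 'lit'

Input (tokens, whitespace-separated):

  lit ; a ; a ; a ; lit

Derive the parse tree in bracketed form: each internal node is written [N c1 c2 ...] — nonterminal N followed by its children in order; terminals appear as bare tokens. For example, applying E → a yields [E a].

List
List ; E
List ; E ; E
List ; E ; E ; E
List ; E ; E ; E ; E
E ; E ; E ; E ; E
lit ; E ; E ; E ; E
lit ; a ; E ; E ; E
lit ; a ; a ; E ; E
lit ; a ; a ; a ; E
lit ; a ; a ; a ; lit

[List [List [List [List [List [E lit]] ; [E a]] ; [E a]] ; [E a]] ; [E lit]]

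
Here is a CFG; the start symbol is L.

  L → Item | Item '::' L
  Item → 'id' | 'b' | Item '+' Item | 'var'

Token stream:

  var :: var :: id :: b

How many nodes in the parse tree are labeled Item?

[L [Item var] :: [L [Item var] :: [L [Item id] :: [L [Item b]]]]]

4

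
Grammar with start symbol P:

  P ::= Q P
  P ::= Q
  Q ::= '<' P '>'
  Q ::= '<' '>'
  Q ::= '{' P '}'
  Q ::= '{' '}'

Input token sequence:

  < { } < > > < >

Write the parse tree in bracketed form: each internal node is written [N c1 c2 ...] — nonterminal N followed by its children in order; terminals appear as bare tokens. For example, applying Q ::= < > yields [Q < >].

P
Q P
< P > P
< Q P > P
< { } P > P
< { } Q > P
< { } < > > P
< { } < > > Q
< { } < > > < >

[P [Q < [P [Q { }] [P [Q < >]]] >] [P [Q < >]]]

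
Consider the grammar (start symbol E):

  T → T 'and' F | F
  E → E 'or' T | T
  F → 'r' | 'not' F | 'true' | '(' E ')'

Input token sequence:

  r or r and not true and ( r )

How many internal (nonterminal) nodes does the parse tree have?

14

[E [E [T [F r]]] or [T [T [T [F r]] and [F not [F true]]] and [F ( [E [T [F r]]] )]]]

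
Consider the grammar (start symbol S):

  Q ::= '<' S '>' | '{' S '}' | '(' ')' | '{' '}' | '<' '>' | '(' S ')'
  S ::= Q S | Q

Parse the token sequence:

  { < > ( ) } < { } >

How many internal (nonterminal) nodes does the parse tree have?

10

[S [Q { [S [Q < >] [S [Q ( )]]] }] [S [Q < [S [Q { }]] >]]]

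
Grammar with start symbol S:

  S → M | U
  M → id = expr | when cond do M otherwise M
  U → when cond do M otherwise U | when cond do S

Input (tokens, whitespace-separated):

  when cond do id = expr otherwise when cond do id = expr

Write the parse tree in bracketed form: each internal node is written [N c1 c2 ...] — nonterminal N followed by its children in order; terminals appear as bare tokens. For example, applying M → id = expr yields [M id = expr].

S
U
when cond do M otherwise U
when cond do id = expr otherwise U
when cond do id = expr otherwise when cond do S
when cond do id = expr otherwise when cond do M
when cond do id = expr otherwise when cond do id = expr

[S [U when cond do [M id = expr] otherwise [U when cond do [S [M id = expr]]]]]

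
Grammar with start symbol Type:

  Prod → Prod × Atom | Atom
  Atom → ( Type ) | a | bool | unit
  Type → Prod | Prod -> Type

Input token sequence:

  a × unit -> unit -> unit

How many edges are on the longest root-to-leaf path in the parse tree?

[Type [Prod [Prod [Atom a]] × [Atom unit]] -> [Type [Prod [Atom unit]] -> [Type [Prod [Atom unit]]]]]

5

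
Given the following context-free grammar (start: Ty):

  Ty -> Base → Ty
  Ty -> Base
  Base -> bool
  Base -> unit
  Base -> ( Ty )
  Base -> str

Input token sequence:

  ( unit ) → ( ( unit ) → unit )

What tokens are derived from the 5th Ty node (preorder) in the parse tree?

unit

[Ty [Base ( [Ty [Base unit]] )] → [Ty [Base ( [Ty [Base ( [Ty [Base unit]] )] → [Ty [Base unit]]] )]]]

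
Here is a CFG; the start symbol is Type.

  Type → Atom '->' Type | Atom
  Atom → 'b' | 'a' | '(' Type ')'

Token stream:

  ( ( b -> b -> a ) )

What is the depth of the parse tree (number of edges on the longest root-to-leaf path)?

[Type [Atom ( [Type [Atom ( [Type [Atom b] -> [Type [Atom b] -> [Type [Atom a]]]] )]] )]]

8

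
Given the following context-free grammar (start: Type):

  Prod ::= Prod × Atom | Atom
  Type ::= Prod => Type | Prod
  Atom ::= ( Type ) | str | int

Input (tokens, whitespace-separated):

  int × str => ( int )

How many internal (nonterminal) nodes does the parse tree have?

11

[Type [Prod [Prod [Atom int]] × [Atom str]] => [Type [Prod [Atom ( [Type [Prod [Atom int]]] )]]]]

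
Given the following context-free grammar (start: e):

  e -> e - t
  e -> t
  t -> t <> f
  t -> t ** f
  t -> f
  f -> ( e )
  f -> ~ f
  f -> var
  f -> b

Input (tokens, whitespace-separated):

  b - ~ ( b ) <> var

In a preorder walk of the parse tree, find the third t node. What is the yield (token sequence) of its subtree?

~ ( b )

[e [e [t [f b]]] - [t [t [f ~ [f ( [e [t [f b]]] )]]] <> [f var]]]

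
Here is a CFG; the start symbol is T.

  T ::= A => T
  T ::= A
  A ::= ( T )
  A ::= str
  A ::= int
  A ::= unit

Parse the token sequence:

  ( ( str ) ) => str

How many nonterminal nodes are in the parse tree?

[T [A ( [T [A ( [T [A str]] )]] )] => [T [A str]]]

8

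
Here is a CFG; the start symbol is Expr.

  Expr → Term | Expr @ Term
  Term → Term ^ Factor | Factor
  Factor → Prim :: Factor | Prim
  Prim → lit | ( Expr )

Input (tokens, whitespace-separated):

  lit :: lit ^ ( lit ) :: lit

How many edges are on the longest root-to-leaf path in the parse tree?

8

[Expr [Term [Term [Factor [Prim lit] :: [Factor [Prim lit]]]] ^ [Factor [Prim ( [Expr [Term [Factor [Prim lit]]]] )] :: [Factor [Prim lit]]]]]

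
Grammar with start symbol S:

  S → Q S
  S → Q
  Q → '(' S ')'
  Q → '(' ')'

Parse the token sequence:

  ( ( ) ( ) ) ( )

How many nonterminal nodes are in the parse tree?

8

[S [Q ( [S [Q ( )] [S [Q ( )]]] )] [S [Q ( )]]]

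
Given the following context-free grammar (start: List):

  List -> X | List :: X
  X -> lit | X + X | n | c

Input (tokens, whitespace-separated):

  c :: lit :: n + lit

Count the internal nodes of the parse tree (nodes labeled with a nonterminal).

8

[List [List [List [X c]] :: [X lit]] :: [X [X n] + [X lit]]]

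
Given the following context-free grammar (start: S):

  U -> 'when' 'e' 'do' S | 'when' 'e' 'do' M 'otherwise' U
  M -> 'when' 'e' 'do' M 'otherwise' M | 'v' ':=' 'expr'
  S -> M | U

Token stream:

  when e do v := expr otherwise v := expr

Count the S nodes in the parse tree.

[S [M when e do [M v := expr] otherwise [M v := expr]]]

1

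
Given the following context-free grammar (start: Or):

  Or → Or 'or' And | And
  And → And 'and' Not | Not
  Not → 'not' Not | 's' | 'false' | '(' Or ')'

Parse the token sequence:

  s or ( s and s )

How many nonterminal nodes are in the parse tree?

11

[Or [Or [And [Not s]]] or [And [Not ( [Or [And [And [Not s]] and [Not s]]] )]]]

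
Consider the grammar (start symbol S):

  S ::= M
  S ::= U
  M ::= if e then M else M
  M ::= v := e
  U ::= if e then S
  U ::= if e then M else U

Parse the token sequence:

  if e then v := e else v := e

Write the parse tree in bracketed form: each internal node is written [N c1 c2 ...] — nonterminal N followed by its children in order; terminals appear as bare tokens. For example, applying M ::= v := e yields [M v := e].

[S [M if e then [M v := e] else [M v := e]]]

S
M
if e then M else M
if e then v := e else M
if e then v := e else v := e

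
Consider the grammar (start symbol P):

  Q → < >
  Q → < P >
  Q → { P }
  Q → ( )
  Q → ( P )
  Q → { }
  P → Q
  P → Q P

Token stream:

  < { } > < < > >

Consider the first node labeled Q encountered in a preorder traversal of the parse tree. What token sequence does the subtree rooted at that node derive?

< { } >

[P [Q < [P [Q { }]] >] [P [Q < [P [Q < >]] >]]]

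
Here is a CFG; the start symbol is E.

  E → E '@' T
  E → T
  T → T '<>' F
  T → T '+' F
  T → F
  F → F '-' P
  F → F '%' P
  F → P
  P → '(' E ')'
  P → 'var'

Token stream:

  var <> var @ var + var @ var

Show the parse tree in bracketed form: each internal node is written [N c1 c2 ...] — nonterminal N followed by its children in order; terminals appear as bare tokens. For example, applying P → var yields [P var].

E
E @ T
E @ T @ T
T @ T @ T
T <> F @ T @ T
F <> F @ T @ T
P <> F @ T @ T
var <> F @ T @ T
var <> P @ T @ T
var <> var @ T @ T
var <> var @ T + F @ T
var <> var @ F + F @ T
var <> var @ P + F @ T
var <> var @ var + F @ T
var <> var @ var + P @ T
var <> var @ var + var @ T
var <> var @ var + var @ F
var <> var @ var + var @ P
var <> var @ var + var @ var

[E [E [E [T [T [F [P var]]] <> [F [P var]]]] @ [T [T [F [P var]]] + [F [P var]]]] @ [T [F [P var]]]]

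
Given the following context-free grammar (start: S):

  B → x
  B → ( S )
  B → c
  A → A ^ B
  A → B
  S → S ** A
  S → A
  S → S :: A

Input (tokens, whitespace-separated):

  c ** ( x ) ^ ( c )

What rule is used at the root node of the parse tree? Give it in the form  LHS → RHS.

S → S ** A

[S [S [A [B c]]] ** [A [A [B ( [S [A [B x]]] )]] ^ [B ( [S [A [B c]]] )]]]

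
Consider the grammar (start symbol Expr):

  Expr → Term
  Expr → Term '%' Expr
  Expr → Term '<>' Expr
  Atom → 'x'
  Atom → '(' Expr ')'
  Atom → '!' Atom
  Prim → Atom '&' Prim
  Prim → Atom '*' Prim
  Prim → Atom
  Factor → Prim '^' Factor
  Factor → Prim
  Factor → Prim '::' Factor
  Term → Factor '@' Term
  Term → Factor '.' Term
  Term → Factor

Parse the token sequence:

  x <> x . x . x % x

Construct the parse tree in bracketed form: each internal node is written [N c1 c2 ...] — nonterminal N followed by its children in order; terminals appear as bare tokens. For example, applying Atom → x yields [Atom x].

Expr
Term <> Expr
Factor <> Expr
Prim <> Expr
Atom <> Expr
x <> Expr
x <> Term % Expr
x <> Factor . Term % Expr
x <> Prim . Term % Expr
x <> Atom . Term % Expr
x <> x . Term % Expr
x <> x . Factor . Term % Expr
x <> x . Prim . Term % Expr
x <> x . Atom . Term % Expr
x <> x . x . Term % Expr
x <> x . x . Factor % Expr
x <> x . x . Prim % Expr
x <> x . x . Atom % Expr
x <> x . x . x % Expr
x <> x . x . x % Term
x <> x . x . x % Factor
x <> x . x . x % Prim
x <> x . x . x % Atom
x <> x . x . x % x

[Expr [Term [Factor [Prim [Atom x]]]] <> [Expr [Term [Factor [Prim [Atom x]]] . [Term [Factor [Prim [Atom x]]] . [Term [Factor [Prim [Atom x]]]]]] % [Expr [Term [Factor [Prim [Atom x]]]]]]]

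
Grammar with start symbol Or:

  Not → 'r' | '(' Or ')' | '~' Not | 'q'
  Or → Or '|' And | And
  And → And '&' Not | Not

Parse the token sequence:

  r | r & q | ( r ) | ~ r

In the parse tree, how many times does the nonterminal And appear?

6

[Or [Or [Or [Or [And [Not r]]] | [And [And [Not r]] & [Not q]]] | [And [Not ( [Or [And [Not r]]] )]]] | [And [Not ~ [Not r]]]]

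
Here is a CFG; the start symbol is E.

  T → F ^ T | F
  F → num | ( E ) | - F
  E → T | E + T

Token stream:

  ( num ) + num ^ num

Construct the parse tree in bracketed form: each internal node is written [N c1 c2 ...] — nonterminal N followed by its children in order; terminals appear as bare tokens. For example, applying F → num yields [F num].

E
E + T
T + T
F + T
( E ) + T
( T ) + T
( F ) + T
( num ) + T
( num ) + F ^ T
( num ) + num ^ T
( num ) + num ^ F
( num ) + num ^ num

[E [E [T [F ( [E [T [F num]]] )]]] + [T [F num] ^ [T [F num]]]]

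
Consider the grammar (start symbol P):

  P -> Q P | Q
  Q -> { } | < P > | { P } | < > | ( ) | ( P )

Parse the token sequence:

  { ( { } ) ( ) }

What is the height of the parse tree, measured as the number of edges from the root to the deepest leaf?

[P [Q { [P [Q ( [P [Q { }]] )] [P [Q ( )]]] }]]

6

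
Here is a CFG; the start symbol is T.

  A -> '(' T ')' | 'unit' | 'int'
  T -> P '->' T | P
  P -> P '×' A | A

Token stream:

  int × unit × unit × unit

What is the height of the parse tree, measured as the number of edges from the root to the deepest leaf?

[T [P [P [P [P [A int]] × [A unit]] × [A unit]] × [A unit]]]

6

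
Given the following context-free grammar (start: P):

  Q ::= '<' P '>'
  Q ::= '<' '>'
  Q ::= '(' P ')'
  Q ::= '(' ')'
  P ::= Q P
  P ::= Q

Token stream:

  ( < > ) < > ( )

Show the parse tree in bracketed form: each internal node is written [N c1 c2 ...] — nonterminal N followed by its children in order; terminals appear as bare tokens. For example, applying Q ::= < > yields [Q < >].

[P [Q ( [P [Q < >]] )] [P [Q < >] [P [Q ( )]]]]

P
Q P
( P ) P
( Q ) P
( < > ) P
( < > ) Q P
( < > ) < > P
( < > ) < > Q
( < > ) < > ( )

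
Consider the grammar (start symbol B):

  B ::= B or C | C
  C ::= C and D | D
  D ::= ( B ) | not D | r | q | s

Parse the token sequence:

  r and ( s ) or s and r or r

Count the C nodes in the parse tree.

6

[B [B [B [C [C [D r]] and [D ( [B [C [D s]]] )]]] or [C [C [D s]] and [D r]]] or [C [D r]]]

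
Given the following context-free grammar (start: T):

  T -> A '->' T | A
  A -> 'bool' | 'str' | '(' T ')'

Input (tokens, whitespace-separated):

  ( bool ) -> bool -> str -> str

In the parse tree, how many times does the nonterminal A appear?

5

[T [A ( [T [A bool]] )] -> [T [A bool] -> [T [A str] -> [T [A str]]]]]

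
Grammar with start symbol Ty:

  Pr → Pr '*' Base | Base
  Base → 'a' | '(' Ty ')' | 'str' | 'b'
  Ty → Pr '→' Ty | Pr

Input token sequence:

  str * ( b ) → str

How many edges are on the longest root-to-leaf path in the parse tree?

[Ty [Pr [Pr [Base str]] * [Base ( [Ty [Pr [Base b]]] )]] → [Ty [Pr [Base str]]]]

6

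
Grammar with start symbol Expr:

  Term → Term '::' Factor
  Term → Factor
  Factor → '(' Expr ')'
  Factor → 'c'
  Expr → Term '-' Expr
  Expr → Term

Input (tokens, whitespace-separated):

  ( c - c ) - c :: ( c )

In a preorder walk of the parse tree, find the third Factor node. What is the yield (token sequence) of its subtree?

c

[Expr [Term [Factor ( [Expr [Term [Factor c]] - [Expr [Term [Factor c]]]] )]] - [Expr [Term [Term [Factor c]] :: [Factor ( [Expr [Term [Factor c]]] )]]]]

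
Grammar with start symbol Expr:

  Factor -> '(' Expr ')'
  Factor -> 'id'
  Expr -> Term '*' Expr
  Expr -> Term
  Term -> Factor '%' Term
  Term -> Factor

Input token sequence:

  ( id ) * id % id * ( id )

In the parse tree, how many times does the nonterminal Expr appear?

5

[Expr [Term [Factor ( [Expr [Term [Factor id]]] )]] * [Expr [Term [Factor id] % [Term [Factor id]]] * [Expr [Term [Factor ( [Expr [Term [Factor id]]] )]]]]]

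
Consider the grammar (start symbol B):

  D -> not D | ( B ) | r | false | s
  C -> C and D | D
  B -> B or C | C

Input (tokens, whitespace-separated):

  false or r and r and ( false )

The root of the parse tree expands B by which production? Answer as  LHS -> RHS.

B -> B or C

[B [B [C [D false]]] or [C [C [C [D r]] and [D r]] and [D ( [B [C [D false]]] )]]]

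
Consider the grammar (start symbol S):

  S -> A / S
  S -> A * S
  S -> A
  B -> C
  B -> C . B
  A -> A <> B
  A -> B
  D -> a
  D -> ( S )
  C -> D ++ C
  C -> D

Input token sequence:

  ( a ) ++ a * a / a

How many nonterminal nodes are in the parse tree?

[S [A [B [C [D ( [S [A [B [C [D a]]]]] )] ++ [C [D a]]]]] * [S [A [B [C [D a]]]] / [S [A [B [C [D a]]]]]]]

22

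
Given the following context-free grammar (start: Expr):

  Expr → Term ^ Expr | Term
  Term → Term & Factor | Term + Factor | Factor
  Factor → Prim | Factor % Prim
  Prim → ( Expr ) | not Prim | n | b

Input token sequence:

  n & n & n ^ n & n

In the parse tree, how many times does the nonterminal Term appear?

[Expr [Term [Term [Term [Factor [Prim n]]] & [Factor [Prim n]]] & [Factor [Prim n]]] ^ [Expr [Term [Term [Factor [Prim n]]] & [Factor [Prim n]]]]]

5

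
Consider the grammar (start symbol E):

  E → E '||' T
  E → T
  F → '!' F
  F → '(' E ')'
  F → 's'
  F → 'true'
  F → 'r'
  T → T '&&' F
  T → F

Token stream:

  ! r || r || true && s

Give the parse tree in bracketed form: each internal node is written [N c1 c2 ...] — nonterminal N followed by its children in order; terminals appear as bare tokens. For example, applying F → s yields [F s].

E
E || T
E || T || T
T || T || T
F || T || T
! F || T || T
! r || T || T
! r || F || T
! r || r || T
! r || r || T && F
! r || r || F && F
! r || r || true && F
! r || r || true && s

[E [E [E [T [F ! [F r]]]] || [T [F r]]] || [T [T [F true]] && [F s]]]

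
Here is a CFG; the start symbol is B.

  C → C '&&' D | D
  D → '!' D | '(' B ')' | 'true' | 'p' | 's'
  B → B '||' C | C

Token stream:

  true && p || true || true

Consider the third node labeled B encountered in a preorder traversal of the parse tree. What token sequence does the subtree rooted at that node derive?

[B [B [B [C [C [D true]] && [D p]]] || [C [D true]]] || [C [D true]]]

true && p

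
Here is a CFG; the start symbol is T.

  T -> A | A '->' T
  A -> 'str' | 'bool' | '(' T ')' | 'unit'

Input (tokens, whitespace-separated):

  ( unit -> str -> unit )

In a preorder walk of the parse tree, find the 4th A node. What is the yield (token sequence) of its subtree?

unit

[T [A ( [T [A unit] -> [T [A str] -> [T [A unit]]]] )]]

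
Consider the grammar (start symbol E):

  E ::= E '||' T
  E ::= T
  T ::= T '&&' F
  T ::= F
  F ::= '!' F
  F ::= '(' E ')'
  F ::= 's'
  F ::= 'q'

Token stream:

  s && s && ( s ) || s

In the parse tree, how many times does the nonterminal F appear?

[E [E [T [T [T [F s]] && [F s]] && [F ( [E [T [F s]]] )]]] || [T [F s]]]

5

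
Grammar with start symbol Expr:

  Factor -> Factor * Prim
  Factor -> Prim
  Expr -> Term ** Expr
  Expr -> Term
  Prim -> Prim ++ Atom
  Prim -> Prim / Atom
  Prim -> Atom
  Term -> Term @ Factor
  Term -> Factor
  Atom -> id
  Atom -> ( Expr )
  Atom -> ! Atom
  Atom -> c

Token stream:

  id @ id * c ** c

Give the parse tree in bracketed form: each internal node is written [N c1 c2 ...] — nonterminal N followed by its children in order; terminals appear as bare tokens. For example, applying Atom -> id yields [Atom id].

Expr
Term ** Expr
Term @ Factor ** Expr
Factor @ Factor ** Expr
Prim @ Factor ** Expr
Atom @ Factor ** Expr
id @ Factor ** Expr
id @ Factor * Prim ** Expr
id @ Prim * Prim ** Expr
id @ Atom * Prim ** Expr
id @ id * Prim ** Expr
id @ id * Atom ** Expr
id @ id * c ** Expr
id @ id * c ** Term
id @ id * c ** Factor
id @ id * c ** Prim
id @ id * c ** Atom
id @ id * c ** c

[Expr [Term [Term [Factor [Prim [Atom id]]]] @ [Factor [Factor [Prim [Atom id]]] * [Prim [Atom c]]]] ** [Expr [Term [Factor [Prim [Atom c]]]]]]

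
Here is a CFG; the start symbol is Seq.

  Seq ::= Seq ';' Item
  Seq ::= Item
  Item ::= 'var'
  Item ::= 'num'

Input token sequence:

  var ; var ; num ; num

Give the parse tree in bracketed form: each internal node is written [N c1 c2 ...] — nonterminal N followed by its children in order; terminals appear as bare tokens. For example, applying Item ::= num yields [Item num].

Seq
Seq ; Item
Seq ; Item ; Item
Seq ; Item ; Item ; Item
Item ; Item ; Item ; Item
var ; Item ; Item ; Item
var ; var ; Item ; Item
var ; var ; num ; Item
var ; var ; num ; num

[Seq [Seq [Seq [Seq [Item var]] ; [Item var]] ; [Item num]] ; [Item num]]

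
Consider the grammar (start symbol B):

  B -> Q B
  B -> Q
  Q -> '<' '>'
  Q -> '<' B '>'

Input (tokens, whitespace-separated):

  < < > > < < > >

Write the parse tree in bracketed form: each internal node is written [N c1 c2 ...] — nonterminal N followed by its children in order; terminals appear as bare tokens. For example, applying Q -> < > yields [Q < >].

[B [Q < [B [Q < >]] >] [B [Q < [B [Q < >]] >]]]

B
Q B
< B > B
< Q > B
< < > > B
< < > > Q
< < > > < B >
< < > > < Q >
< < > > < < > >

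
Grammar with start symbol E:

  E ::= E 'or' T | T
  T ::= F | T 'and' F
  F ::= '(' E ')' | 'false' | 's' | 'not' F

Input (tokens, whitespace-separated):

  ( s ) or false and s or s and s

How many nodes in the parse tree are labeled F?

6

[E [E [E [T [F ( [E [T [F s]]] )]]] or [T [T [F false]] and [F s]]] or [T [T [F s]] and [F s]]]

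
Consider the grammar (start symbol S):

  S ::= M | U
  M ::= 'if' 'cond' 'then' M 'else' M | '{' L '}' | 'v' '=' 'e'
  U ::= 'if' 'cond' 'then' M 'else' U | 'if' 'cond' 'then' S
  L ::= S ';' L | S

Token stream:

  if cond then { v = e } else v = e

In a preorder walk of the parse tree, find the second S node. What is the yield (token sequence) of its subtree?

[S [M if cond then [M { [L [S [M v = e]]] }] else [M v = e]]]

v = e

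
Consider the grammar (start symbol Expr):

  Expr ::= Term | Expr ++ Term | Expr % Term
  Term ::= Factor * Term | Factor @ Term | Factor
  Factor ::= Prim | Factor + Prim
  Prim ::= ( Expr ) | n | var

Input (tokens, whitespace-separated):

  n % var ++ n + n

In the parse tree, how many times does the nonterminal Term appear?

[Expr [Expr [Expr [Term [Factor [Prim n]]]] % [Term [Factor [Prim var]]]] ++ [Term [Factor [Factor [Prim n]] + [Prim n]]]]

3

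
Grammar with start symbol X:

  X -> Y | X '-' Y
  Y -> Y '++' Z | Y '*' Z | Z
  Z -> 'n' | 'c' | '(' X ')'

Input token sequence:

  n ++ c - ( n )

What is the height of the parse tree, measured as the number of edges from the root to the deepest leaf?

6

[X [X [Y [Y [Z n]] ++ [Z c]]] - [Y [Z ( [X [Y [Z n]]] )]]]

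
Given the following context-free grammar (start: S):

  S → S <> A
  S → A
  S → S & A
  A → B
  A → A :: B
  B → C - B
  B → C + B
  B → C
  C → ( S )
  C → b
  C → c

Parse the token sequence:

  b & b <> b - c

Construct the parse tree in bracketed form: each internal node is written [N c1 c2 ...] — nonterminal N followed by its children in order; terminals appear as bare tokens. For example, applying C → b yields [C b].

[S [S [S [A [B [C b]]]] & [A [B [C b]]]] <> [A [B [C b] - [B [C c]]]]]

S
S <> A
S & A <> A
A & A <> A
B & A <> A
C & A <> A
b & A <> A
b & B <> A
b & C <> A
b & b <> A
b & b <> B
b & b <> C - B
b & b <> b - B
b & b <> b - C
b & b <> b - c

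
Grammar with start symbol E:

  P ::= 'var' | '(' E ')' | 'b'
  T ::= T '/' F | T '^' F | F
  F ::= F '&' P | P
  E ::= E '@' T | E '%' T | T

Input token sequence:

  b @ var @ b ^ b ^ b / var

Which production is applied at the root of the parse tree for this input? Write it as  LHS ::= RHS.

E ::= E '@' T

[E [E [E [T [F [P b]]]] @ [T [F [P var]]]] @ [T [T [T [T [F [P b]]] ^ [F [P b]]] ^ [F [P b]]] / [F [P var]]]]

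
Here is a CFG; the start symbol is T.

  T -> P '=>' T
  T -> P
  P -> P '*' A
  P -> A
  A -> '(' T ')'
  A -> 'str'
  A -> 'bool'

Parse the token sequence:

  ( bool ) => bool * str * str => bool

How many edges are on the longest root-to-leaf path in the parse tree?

[T [P [A ( [T [P [A bool]]] )]] => [T [P [P [P [A bool]] * [A str]] * [A str]] => [T [P [A bool]]]]]

6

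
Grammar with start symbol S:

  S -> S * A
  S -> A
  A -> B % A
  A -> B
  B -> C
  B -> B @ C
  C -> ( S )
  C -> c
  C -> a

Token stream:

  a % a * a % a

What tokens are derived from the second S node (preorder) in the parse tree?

a % a

[S [S [A [B [C a]] % [A [B [C a]]]]] * [A [B [C a]] % [A [B [C a]]]]]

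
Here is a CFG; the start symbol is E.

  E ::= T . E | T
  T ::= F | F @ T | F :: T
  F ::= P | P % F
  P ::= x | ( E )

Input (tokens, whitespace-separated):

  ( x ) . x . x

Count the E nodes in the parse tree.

4

[E [T [F [P ( [E [T [F [P x]]]] )]]] . [E [T [F [P x]]] . [E [T [F [P x]]]]]]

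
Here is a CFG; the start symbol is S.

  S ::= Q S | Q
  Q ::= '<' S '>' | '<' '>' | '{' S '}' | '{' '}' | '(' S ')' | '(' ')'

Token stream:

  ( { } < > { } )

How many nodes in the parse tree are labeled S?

[S [Q ( [S [Q { }] [S [Q < >] [S [Q { }]]]] )]]

4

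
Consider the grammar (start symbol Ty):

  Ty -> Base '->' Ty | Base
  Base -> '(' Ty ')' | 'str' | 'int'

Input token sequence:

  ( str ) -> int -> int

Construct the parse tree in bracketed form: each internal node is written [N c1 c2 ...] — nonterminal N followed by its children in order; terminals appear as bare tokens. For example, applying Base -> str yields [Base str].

[Ty [Base ( [Ty [Base str]] )] -> [Ty [Base int] -> [Ty [Base int]]]]

Ty
Base -> Ty
( Ty ) -> Ty
( Base ) -> Ty
( str ) -> Ty
( str ) -> Base -> Ty
( str ) -> int -> Ty
( str ) -> int -> Base
( str ) -> int -> int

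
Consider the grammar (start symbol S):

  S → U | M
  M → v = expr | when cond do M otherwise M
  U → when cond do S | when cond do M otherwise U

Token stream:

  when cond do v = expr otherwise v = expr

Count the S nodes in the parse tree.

1

[S [M when cond do [M v = expr] otherwise [M v = expr]]]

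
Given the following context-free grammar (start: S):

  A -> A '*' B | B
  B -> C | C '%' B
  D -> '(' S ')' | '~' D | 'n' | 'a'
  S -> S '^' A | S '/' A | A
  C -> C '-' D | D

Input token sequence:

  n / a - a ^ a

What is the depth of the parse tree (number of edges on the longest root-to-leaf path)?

7

[S [S [S [A [B [C [D n]]]]] / [A [B [C [C [D a]] - [D a]]]]] ^ [A [B [C [D a]]]]]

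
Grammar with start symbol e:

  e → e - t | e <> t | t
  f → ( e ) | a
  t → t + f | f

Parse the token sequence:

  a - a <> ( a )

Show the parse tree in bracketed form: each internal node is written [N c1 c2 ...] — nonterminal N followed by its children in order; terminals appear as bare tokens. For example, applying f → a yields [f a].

e
e <> t
e - t <> t
t - t <> t
f - t <> t
a - t <> t
a - f <> t
a - a <> t
a - a <> f
a - a <> ( e )
a - a <> ( t )
a - a <> ( f )
a - a <> ( a )

[e [e [e [t [f a]]] - [t [f a]]] <> [t [f ( [e [t [f a]]] )]]]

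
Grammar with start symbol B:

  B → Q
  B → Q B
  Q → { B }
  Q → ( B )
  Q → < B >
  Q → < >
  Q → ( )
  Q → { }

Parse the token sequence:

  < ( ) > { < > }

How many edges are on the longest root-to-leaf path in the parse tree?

5

[B [Q < [B [Q ( )]] >] [B [Q { [B [Q < >]] }]]]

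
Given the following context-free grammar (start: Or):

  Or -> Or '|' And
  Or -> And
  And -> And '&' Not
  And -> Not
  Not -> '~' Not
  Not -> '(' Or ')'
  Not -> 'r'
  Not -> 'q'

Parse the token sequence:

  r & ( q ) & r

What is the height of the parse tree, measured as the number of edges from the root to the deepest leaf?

[Or [And [And [And [Not r]] & [Not ( [Or [And [Not q]]] )]] & [Not r]]]

7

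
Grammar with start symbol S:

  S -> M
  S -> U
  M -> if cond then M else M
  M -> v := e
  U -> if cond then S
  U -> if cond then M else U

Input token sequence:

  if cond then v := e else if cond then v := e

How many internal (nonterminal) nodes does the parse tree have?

[S [U if cond then [M v := e] else [U if cond then [S [M v := e]]]]]

6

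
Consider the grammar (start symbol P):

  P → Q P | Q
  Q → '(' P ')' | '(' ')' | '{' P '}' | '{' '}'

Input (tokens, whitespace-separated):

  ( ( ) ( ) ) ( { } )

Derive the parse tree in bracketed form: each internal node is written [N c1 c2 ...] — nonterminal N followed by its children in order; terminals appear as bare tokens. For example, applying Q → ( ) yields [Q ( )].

P
Q P
( P ) P
( Q P ) P
( ( ) P ) P
( ( ) Q ) P
( ( ) ( ) ) P
( ( ) ( ) ) Q
( ( ) ( ) ) ( P )
( ( ) ( ) ) ( Q )
( ( ) ( ) ) ( { } )

[P [Q ( [P [Q ( )] [P [Q ( )]]] )] [P [Q ( [P [Q { }]] )]]]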